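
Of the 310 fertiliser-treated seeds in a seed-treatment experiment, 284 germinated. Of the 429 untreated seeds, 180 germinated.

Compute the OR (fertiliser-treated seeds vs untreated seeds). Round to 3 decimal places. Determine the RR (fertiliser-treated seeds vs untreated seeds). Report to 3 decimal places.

OR = (284 × 249) / (26 × 180) = 70716/4680 ≈ 15.110
risk, fertiliser-treated seeds = 284/310 = 0.9161
risk, untreated seeds = 180/429 = 0.4196
RR = 0.9161 / 0.4196 = 2.183

OR = 15.110; RR = 2.183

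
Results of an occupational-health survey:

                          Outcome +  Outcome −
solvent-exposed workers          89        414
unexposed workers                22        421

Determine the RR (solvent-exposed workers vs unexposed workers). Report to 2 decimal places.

RR: 3.56

risk, solvent-exposed workers = 89/503 = 0.17694
risk, unexposed workers = 22/443 = 0.04966
RR = 0.17694 / 0.04966 = 3.56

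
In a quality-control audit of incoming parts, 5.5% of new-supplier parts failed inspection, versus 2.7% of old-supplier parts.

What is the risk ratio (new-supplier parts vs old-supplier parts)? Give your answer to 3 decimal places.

RR = 0.05500 / 0.02700 = 2.037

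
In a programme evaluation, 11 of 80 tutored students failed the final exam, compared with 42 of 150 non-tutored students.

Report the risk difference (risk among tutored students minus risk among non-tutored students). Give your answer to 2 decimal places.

risk, tutored students = 11/80 = 0.1375
risk, non-tutored students = 42/150 = 0.2800
risk difference = 0.1375 − 0.2800 = -0.14

-0.14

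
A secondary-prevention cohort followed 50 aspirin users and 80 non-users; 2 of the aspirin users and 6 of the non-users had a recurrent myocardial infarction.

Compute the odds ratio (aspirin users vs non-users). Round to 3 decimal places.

OR = 0.514

odds, aspirin users = 2/48 = 0.04167
odds, non-users = 6/74 = 0.08108
OR = 0.04167 / 0.08108 = 0.514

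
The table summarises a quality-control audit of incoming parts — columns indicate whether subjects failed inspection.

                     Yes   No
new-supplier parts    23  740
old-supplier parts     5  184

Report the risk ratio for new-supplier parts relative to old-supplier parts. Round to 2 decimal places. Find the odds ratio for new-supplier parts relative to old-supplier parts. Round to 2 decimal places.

RR = 1.14; OR = 1.14

risk, new-supplier parts = 23/763 = 0.03014
risk, old-supplier parts = 5/189 = 0.02646
RR = 0.03014 / 0.02646 = 1.14
OR = (23 × 184) / (740 × 5) = 4232/3700 ≈ 1.14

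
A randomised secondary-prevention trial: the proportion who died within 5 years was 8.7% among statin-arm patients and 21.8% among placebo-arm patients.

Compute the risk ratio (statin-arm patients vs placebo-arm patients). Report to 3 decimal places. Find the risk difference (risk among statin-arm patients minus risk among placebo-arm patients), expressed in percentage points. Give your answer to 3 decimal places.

RR = 0.0870 / 0.2180 = 0.399
risk difference = 0.0870 − 0.2180 = -0.1310 → -13.100 percentage points

RR = 0.399; RD = -13.100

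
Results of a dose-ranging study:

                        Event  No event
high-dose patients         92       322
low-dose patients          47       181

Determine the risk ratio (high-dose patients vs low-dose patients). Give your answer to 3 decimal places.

RR ≈ 1.078

risk, high-dose patients = 92/414 = 0.2222
risk, low-dose patients = 47/228 = 0.2061
RR = 0.2222 / 0.2061 = 1.078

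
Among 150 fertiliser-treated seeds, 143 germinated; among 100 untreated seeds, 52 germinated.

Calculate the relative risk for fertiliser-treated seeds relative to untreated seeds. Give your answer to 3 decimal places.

RR = 1.833

risk, fertiliser-treated seeds = 143/150 = 0.9533
risk, untreated seeds = 52/100 = 0.5200
RR = 0.9533 / 0.5200 = 1.833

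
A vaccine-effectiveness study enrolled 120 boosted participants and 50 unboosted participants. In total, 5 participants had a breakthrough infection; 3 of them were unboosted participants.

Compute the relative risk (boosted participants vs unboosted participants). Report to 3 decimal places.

boosted participants with the outcome: 5 − 3 = 2
boosted participants without the outcome: 120 − 2 = 118
unboosted participants without the outcome: 50 − 3 = 47
risk, boosted participants = 2/120 = 0.01667
risk, unboosted participants = 3/50 = 0.06000
RR = 0.01667 / 0.06000 = 0.278

RR ≈ 0.278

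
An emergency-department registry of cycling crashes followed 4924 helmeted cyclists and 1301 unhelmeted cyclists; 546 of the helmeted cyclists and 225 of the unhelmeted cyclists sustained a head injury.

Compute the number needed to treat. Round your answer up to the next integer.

risk, helmeted cyclists = 546/4924 = 0.110885
risk, unhelmeted cyclists = 225/1301 = 0.172944
absolute risk difference = 0.062058
1 / 0.062058 = 16.114 → round up → 17

17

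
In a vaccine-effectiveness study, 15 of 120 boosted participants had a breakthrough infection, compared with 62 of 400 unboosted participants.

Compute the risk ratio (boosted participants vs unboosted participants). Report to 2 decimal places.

RR: 0.81

risk, boosted participants = 15/120 = 0.1250
risk, unboosted participants = 62/400 = 0.1550
RR = 0.1250 / 0.1550 = 0.81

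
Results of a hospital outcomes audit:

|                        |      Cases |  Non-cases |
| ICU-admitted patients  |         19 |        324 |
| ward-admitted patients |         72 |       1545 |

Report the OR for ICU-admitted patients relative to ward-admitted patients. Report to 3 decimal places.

OR ≈ 1.258

odds, ICU-admitted patients = 19/324 = 0.05864
odds, ward-admitted patients = 72/1545 = 0.04660
OR = 0.05864 / 0.04660 = 1.258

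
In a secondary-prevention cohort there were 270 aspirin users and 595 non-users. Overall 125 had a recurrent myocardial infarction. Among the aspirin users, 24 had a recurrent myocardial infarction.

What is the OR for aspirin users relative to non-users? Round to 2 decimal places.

0.48

aspirin users without the outcome: 270 − 24 = 246
non-users with the outcome: 125 − 24 = 101
non-users without the outcome: 595 − 101 = 494
odds, aspirin users = 24/246 = 0.0976
odds, non-users = 101/494 = 0.2045
OR = 0.0976 / 0.2045 = 0.48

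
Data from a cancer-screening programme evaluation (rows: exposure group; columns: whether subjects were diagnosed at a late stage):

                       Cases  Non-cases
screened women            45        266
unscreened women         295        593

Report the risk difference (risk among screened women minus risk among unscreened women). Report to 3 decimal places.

-0.188

risk, screened women = 45/311 = 0.1447
risk, unscreened women = 295/888 = 0.3322
risk difference = 0.1447 − 0.3322 = -0.188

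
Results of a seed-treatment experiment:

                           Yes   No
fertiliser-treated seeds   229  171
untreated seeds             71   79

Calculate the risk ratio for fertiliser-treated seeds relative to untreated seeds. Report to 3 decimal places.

risk, fertiliser-treated seeds = 229/400 = 0.5725
risk, untreated seeds = 71/150 = 0.4733
RR = 0.5725 / 0.4733 = 1.210

1.210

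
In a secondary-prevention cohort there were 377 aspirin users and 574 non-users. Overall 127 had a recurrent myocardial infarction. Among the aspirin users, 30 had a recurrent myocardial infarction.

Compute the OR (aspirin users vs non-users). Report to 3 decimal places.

aspirin users without the outcome: 377 − 30 = 347
non-users with the outcome: 127 − 30 = 97
non-users without the outcome: 574 − 97 = 477
odds, aspirin users = 30/347 = 0.0865
odds, non-users = 97/477 = 0.2034
OR = 0.0865 / 0.2034 = 0.425

OR ≈ 0.425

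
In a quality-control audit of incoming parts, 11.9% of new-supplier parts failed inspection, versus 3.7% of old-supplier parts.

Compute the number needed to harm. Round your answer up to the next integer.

NNH = 13

absolute risk difference = 0.082000
1 / 0.082000 = 12.195 → round up → 13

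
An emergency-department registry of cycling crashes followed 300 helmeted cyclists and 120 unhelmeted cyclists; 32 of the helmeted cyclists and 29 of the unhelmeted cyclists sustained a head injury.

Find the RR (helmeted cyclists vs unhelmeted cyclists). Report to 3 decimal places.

RR = 0.441

risk, helmeted cyclists = 32/300 = 0.1067
risk, unhelmeted cyclists = 29/120 = 0.2417
RR = 0.1067 / 0.2417 = 0.441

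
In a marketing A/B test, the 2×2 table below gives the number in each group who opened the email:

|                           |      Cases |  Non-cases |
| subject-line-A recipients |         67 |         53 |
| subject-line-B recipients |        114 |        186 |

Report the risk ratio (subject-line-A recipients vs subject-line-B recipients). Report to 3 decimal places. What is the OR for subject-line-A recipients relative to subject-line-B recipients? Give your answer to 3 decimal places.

RR = 1.469; OR = 2.063

risk, subject-line-A recipients = 67/120 = 0.5583
risk, subject-line-B recipients = 114/300 = 0.3800
RR = 0.5583 / 0.3800 = 1.469
odds, subject-line-A recipients = 67/53 = 1.2642
odds, subject-line-B recipients = 114/186 = 0.6129
OR = 1.2642 / 0.6129 = 2.063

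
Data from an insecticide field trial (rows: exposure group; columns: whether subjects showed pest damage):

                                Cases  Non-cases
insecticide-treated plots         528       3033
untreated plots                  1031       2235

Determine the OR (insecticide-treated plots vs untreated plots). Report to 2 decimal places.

odds, insecticide-treated plots = 528/3033 = 0.1741
odds, untreated plots = 1031/2235 = 0.4613
OR = 0.1741 / 0.4613 = 0.38

OR ≈ 0.38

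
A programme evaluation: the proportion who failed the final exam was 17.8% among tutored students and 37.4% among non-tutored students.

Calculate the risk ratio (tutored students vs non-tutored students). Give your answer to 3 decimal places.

RR = 0.1780 / 0.3740 = 0.476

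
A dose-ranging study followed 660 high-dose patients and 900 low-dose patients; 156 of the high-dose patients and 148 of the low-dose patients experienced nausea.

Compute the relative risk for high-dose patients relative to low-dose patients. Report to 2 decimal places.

1.44

risk, high-dose patients = 156/660 = 0.2364
risk, low-dose patients = 148/900 = 0.1644
RR = 0.2364 / 0.1644 = 1.44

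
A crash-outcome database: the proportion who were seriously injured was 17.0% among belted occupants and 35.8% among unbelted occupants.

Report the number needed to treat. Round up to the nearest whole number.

NNT: 6

absolute risk difference = 0.188000
1 / 0.188000 = 5.319 → round up → 6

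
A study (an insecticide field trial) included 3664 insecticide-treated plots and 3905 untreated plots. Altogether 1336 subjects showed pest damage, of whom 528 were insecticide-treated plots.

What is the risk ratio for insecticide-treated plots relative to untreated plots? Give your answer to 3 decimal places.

insecticide-treated plots without the outcome: 3664 − 528 = 3136
untreated plots with the outcome: 1336 − 528 = 808
untreated plots without the outcome: 3905 − 808 = 3097
risk, insecticide-treated plots = 528/3664 = 0.1441
risk, untreated plots = 808/3905 = 0.2069
RR = 0.1441 / 0.2069 = 0.696

RR ≈ 0.696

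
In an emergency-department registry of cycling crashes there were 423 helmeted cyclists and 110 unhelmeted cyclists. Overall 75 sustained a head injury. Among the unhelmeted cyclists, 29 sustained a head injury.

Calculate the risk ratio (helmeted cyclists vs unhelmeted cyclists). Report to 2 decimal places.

helmeted cyclists with the outcome: 75 − 29 = 46
helmeted cyclists without the outcome: 423 − 46 = 377
unhelmeted cyclists without the outcome: 110 − 29 = 81
risk, helmeted cyclists = 46/423 = 0.1087
risk, unhelmeted cyclists = 29/110 = 0.2636
RR = 0.1087 / 0.2636 = 0.41

RR ≈ 0.41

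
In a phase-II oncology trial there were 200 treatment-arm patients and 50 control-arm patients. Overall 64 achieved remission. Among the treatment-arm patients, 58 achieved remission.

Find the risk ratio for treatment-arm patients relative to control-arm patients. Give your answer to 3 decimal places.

2.417

treatment-arm patients without the outcome: 200 − 58 = 142
control-arm patients with the outcome: 64 − 58 = 6
control-arm patients without the outcome: 50 − 6 = 44
risk, treatment-arm patients = 58/200 = 0.2900
risk, control-arm patients = 6/50 = 0.1200
RR = 0.2900 / 0.1200 = 2.417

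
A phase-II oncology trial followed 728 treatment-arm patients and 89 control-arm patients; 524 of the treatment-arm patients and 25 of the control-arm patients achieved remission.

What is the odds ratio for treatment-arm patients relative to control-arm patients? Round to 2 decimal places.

OR = (524 × 64) / (204 × 25) = 33536/5100 ≈ 6.58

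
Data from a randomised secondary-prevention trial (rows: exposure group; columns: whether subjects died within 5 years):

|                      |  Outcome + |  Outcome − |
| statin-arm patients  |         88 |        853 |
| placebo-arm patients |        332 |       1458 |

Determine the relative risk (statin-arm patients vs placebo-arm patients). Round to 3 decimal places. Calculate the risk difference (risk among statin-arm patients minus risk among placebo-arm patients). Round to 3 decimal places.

RR = 0.504; RD = -0.092

risk, statin-arm patients = 88/941 = 0.0935
risk, placebo-arm patients = 332/1790 = 0.1855
RR = 0.0935 / 0.1855 = 0.504
risk difference = 0.0935 − 0.1855 = -0.092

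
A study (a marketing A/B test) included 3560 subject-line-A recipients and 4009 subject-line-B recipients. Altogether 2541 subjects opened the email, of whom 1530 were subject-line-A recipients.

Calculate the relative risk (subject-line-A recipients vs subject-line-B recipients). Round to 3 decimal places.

1.704

subject-line-A recipients without the outcome: 3560 − 1530 = 2030
subject-line-B recipients with the outcome: 2541 − 1530 = 1011
subject-line-B recipients without the outcome: 4009 − 1011 = 2998
risk, subject-line-A recipients = 1530/3560 = 0.4298
risk, subject-line-B recipients = 1011/4009 = 0.2522
RR = 0.4298 / 0.2522 = 1.704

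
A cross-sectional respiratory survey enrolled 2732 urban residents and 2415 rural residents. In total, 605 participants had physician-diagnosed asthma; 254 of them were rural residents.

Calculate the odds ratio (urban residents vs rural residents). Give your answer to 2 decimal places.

urban residents with the outcome: 605 − 254 = 351
urban residents without the outcome: 2732 − 351 = 2381
rural residents without the outcome: 2415 − 254 = 2161
odds, urban residents = 351/2381 = 0.1474
odds, rural residents = 254/2161 = 0.1175
OR = 0.1474 / 0.1175 = 1.25

OR ≈ 1.25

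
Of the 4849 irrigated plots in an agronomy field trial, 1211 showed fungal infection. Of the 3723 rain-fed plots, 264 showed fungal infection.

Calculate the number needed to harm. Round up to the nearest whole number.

risk, irrigated plots = 1211/4849 = 0.249742
risk, rain-fed plots = 264/3723 = 0.070911
absolute risk difference = 0.178832
1 / 0.178832 = 5.592 → round up → 6

NNH: 6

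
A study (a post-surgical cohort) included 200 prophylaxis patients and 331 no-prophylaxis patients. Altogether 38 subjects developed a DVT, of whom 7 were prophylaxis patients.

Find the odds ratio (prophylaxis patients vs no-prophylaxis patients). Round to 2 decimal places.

OR: 0.35

prophylaxis patients without the outcome: 200 − 7 = 193
no-prophylaxis patients with the outcome: 38 − 7 = 31
no-prophylaxis patients without the outcome: 331 − 31 = 300
OR = (7 × 300) / (193 × 31) = 2100/5983 ≈ 0.35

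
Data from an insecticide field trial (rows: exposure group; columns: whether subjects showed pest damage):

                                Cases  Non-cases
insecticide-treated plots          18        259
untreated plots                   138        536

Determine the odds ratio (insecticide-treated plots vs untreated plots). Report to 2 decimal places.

OR = (18 × 536) / (259 × 138) = 9648/35742 ≈ 0.27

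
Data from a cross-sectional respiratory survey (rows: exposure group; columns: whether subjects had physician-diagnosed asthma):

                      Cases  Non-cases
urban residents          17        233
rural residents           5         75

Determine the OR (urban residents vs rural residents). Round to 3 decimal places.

odds, urban residents = 17/233 = 0.0730
odds, rural residents = 5/75 = 0.0667
OR = 0.0730 / 0.0667 = 1.094

1.094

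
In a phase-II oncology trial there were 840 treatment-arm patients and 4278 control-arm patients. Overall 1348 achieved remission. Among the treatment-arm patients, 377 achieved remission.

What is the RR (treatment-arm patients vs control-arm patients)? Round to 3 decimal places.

1.977

treatment-arm patients without the outcome: 840 − 377 = 463
control-arm patients with the outcome: 1348 − 377 = 971
control-arm patients without the outcome: 4278 − 971 = 3307
risk, treatment-arm patients = 377/840 = 0.4488
risk, control-arm patients = 971/4278 = 0.2270
RR = 0.4488 / 0.2270 = 1.977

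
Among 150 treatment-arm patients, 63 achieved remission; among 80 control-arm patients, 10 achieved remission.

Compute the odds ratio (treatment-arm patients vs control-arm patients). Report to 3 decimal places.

OR = (63 × 70) / (87 × 10) = 4410/870 ≈ 5.069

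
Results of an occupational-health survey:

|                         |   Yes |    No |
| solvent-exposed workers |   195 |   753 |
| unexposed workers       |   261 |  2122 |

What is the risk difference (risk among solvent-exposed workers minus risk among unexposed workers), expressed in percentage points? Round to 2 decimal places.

risk, solvent-exposed workers = 195/948 = 0.2057
risk, unexposed workers = 261/2383 = 0.1095
risk difference = 0.2057 − 0.1095 = 0.0962 → 9.62 percentage points

RD ≈ 9.62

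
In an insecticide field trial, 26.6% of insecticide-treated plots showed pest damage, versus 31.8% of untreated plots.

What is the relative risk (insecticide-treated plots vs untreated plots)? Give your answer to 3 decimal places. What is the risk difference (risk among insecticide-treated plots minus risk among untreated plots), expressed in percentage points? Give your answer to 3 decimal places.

RR = 0.836; RD = -5.200

RR = 0.2660 / 0.3180 = 0.836
risk difference = 0.2660 − 0.3180 = -0.0520 → -5.200 percentage points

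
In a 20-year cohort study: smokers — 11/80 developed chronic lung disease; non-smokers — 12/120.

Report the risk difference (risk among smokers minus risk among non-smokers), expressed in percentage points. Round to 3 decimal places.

risk, smokers = 11/80 = 0.1375
risk, non-smokers = 12/120 = 0.1000
risk difference = 0.1375 − 0.1000 = 0.0375 → 3.750 percentage points

RD = 3.750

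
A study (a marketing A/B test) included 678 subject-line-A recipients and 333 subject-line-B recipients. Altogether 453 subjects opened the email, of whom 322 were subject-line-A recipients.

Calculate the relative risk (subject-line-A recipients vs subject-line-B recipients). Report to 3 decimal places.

subject-line-A recipients without the outcome: 678 − 322 = 356
subject-line-B recipients with the outcome: 453 − 322 = 131
subject-line-B recipients without the outcome: 333 − 131 = 202
risk, subject-line-A recipients = 322/678 = 0.4749
risk, subject-line-B recipients = 131/333 = 0.3934
RR = 0.4749 / 0.3934 = 1.207

RR: 1.207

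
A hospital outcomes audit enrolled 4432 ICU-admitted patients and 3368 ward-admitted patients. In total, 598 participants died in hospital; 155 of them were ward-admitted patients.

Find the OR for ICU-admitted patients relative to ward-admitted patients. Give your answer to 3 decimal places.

OR = 2.302

ICU-admitted patients with the outcome: 598 − 155 = 443
ICU-admitted patients without the outcome: 4432 − 443 = 3989
ward-admitted patients without the outcome: 3368 − 155 = 3213
OR = (443 × 3213) / (3989 × 155) = 1423359/618295 ≈ 2.302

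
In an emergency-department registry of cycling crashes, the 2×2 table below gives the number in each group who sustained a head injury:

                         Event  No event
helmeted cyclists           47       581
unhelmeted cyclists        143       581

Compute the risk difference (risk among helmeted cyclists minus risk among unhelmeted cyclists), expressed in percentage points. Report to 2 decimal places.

RD: -12.27

risk, helmeted cyclists = 47/628 = 0.0748
risk, unhelmeted cyclists = 143/724 = 0.1975
risk difference = 0.0748 − 0.1975 = -0.1227 → -12.27 percentage points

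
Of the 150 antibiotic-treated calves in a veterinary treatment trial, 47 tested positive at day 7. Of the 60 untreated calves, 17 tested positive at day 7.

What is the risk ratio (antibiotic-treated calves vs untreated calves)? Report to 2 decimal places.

RR = 1.11

risk, antibiotic-treated calves = 47/150 = 0.3133
risk, untreated calves = 17/60 = 0.2833
RR = 0.3133 / 0.2833 = 1.11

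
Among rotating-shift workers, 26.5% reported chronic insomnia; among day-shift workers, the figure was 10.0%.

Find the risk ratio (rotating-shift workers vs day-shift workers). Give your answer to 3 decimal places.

RR = 0.2650 / 0.1000 = 2.650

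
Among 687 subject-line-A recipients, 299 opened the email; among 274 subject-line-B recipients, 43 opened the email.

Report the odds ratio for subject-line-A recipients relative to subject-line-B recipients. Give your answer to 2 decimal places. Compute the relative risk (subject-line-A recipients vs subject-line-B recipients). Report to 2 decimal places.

OR = (299 × 231) / (388 × 43) = 69069/16684 ≈ 4.14
risk, subject-line-A recipients = 299/687 = 0.4352
risk, subject-line-B recipients = 43/274 = 0.1569
RR = 0.4352 / 0.1569 = 2.77

OR = 4.14; RR = 2.77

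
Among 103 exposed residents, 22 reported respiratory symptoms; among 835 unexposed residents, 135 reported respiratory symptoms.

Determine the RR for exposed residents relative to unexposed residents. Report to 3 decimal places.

1.321

risk, exposed residents = 22/103 = 0.2136
risk, unexposed residents = 135/835 = 0.1617
RR = 0.2136 / 0.1617 = 1.321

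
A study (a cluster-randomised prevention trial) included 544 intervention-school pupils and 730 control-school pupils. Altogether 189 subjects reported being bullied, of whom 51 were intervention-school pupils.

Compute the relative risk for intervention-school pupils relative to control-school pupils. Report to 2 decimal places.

intervention-school pupils without the outcome: 544 − 51 = 493
control-school pupils with the outcome: 189 − 51 = 138
control-school pupils without the outcome: 730 − 138 = 592
risk, intervention-school pupils = 51/544 = 0.0938
risk, control-school pupils = 138/730 = 0.1890
RR = 0.0938 / 0.1890 = 0.50

RR = 0.50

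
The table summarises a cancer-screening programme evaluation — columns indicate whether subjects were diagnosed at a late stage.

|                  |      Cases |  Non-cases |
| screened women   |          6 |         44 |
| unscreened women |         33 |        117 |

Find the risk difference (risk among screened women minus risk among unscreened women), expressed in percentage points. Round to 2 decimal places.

-10.00

risk, screened women = 6/50 = 0.1200
risk, unscreened women = 33/150 = 0.2200
risk difference = 0.1200 − 0.2200 = -0.1000 → -10.00 percentage points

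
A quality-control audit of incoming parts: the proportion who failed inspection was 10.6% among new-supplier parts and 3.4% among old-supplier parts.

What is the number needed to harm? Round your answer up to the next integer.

absolute risk difference = 0.072000
1 / 0.072000 = 13.889 → round up → 14

14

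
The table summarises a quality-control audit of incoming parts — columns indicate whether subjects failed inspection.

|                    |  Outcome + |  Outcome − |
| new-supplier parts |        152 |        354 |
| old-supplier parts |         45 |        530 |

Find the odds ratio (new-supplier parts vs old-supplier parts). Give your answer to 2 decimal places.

odds, new-supplier parts = 152/354 = 0.4294
odds, old-supplier parts = 45/530 = 0.0849
OR = 0.4294 / 0.0849 = 5.06

5.06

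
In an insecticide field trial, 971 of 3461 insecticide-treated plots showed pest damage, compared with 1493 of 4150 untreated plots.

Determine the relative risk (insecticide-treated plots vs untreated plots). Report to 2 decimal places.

RR ≈ 0.78

risk, insecticide-treated plots = 971/3461 = 0.2806
risk, untreated plots = 1493/4150 = 0.3598
RR = 0.2806 / 0.3598 = 0.78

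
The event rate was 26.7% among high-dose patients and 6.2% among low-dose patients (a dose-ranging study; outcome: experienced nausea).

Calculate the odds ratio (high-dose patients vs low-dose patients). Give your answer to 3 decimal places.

odds, high-dose patients = 0.2670/0.7330 = 0.3643
odds, low-dose patients = 0.0620/0.9380 = 0.0661
OR = 0.3643 / 0.0661 = 5.511

5.511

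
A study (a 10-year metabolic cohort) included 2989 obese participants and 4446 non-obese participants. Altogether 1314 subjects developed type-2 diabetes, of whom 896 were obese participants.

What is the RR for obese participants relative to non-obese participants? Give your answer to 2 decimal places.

obese participants without the outcome: 2989 − 896 = 2093
non-obese participants with the outcome: 1314 − 896 = 418
non-obese participants without the outcome: 4446 − 418 = 4028
risk, obese participants = 896/2989 = 0.2998
risk, non-obese participants = 418/4446 = 0.0940
RR = 0.2998 / 0.0940 = 3.19

RR = 3.19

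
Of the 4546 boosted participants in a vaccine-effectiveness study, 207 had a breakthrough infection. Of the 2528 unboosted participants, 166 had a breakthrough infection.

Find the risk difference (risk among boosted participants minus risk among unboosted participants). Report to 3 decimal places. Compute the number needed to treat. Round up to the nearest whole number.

RD = -0.020; NNT = 50

risk, boosted participants = 207/4546 = 0.04553
risk, unboosted participants = 166/2528 = 0.06566
risk difference = 0.04553 − 0.06566 = -0.020
absolute risk difference = 0.020130
1 / 0.020130 = 49.677 → round up → 50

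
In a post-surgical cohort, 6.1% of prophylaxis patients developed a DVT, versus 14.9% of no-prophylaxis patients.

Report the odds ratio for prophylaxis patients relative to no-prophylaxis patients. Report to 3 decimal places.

odds, prophylaxis patients = 0.0610/0.9390 = 0.0650
odds, no-prophylaxis patients = 0.1490/0.8510 = 0.1751
OR = 0.0650 / 0.1751 = 0.371

OR ≈ 0.371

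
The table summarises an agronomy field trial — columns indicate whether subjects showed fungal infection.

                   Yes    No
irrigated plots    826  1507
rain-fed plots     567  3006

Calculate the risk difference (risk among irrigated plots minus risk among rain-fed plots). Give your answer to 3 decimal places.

0.195

risk, irrigated plots = 826/2333 = 0.3541
risk, rain-fed plots = 567/3573 = 0.1587
risk difference = 0.3541 − 0.1587 = 0.195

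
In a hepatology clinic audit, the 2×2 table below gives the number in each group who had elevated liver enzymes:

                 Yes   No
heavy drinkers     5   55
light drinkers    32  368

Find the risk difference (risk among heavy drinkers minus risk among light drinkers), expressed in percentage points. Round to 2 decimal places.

RD ≈ 0.33

risk, heavy drinkers = 5/60 = 0.0833
risk, light drinkers = 32/400 = 0.0800
risk difference = 0.0833 − 0.0800 = 0.0033 → 0.33 percentage points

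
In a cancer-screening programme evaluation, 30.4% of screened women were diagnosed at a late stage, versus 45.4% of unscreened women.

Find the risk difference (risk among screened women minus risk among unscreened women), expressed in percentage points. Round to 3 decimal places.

risk difference = 0.3040 − 0.4540 = -0.1500 → -15.000 percentage points

RD: -15.000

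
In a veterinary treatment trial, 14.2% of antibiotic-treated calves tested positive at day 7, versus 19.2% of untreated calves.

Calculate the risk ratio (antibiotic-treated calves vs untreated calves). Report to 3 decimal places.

RR = 0.1420 / 0.1920 = 0.740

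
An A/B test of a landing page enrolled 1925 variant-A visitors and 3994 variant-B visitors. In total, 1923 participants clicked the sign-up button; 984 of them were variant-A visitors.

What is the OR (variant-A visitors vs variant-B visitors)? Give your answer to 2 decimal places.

variant-A visitors without the outcome: 1925 − 984 = 941
variant-B visitors with the outcome: 1923 − 984 = 939
variant-B visitors without the outcome: 3994 − 939 = 3055
odds, variant-A visitors = 984/941 = 1.0457
odds, variant-B visitors = 939/3055 = 0.3074
OR = 1.0457 / 0.3074 = 3.40

OR = 3.40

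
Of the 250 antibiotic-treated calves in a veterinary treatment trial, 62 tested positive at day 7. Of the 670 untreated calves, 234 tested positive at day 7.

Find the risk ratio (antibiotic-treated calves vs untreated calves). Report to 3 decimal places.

RR ≈ 0.710

risk, antibiotic-treated calves = 62/250 = 0.2480
risk, untreated calves = 234/670 = 0.3493
RR = 0.2480 / 0.3493 = 0.710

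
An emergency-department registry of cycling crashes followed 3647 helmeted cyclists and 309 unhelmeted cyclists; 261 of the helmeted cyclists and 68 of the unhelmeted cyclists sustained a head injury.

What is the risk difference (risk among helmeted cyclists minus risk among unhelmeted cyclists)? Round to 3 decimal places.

risk, helmeted cyclists = 261/3647 = 0.0716
risk, unhelmeted cyclists = 68/309 = 0.2201
risk difference = 0.0716 − 0.2201 = -0.148

-0.148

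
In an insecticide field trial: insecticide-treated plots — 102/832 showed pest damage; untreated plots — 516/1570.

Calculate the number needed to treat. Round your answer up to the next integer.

risk, insecticide-treated plots = 102/832 = 0.122596
risk, untreated plots = 516/1570 = 0.328662
absolute risk difference = 0.206066
1 / 0.206066 = 4.853 → round up → 5

NNT = 5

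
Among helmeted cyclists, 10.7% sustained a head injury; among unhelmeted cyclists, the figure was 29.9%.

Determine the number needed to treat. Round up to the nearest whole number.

absolute risk difference = 0.192000
1 / 0.192000 = 5.208 → round up → 6

6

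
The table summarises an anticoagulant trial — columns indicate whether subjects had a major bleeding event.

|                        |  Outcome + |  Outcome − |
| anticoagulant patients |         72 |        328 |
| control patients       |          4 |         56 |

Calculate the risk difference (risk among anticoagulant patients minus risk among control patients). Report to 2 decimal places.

risk, anticoagulant patients = 72/400 = 0.1800
risk, control patients = 4/60 = 0.0667
risk difference = 0.1800 − 0.0667 = 0.11

RD: 0.11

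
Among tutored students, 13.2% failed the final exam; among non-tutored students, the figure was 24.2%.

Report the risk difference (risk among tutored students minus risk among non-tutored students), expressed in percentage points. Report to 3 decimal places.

RD: -11.000

risk difference = 0.1320 − 0.2420 = -0.1100 → -11.000 percentage points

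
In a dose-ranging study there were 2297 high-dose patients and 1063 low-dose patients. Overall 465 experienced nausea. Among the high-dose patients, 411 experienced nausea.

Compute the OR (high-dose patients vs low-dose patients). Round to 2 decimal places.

OR = 4.07

high-dose patients without the outcome: 2297 − 411 = 1886
low-dose patients with the outcome: 465 − 411 = 54
low-dose patients without the outcome: 1063 − 54 = 1009
OR = (411 × 1009) / (1886 × 54) = 414699/101844 ≈ 4.07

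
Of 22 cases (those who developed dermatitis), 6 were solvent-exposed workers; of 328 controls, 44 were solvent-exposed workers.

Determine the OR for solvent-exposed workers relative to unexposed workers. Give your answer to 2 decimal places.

OR = (6 × 284) / (44 × 16) = 1704/704 ≈ 2.42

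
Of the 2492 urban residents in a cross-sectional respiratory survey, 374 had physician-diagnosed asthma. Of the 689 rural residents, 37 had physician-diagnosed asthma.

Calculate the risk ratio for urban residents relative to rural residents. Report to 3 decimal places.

2.795

risk, urban residents = 374/2492 = 0.1501
risk, rural residents = 37/689 = 0.0537
RR = 0.1501 / 0.0537 = 2.795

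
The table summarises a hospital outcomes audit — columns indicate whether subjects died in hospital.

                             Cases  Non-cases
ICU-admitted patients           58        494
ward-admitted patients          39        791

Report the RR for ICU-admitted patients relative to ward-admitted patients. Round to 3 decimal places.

risk, ICU-admitted patients = 58/552 = 0.10507
risk, ward-admitted patients = 39/830 = 0.04699
RR = 0.10507 / 0.04699 = 2.236

2.236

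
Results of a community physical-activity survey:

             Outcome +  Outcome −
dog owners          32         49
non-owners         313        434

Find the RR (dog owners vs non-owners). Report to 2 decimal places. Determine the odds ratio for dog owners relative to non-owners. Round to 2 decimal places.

RR = 0.94; OR = 0.91

risk, dog owners = 32/81 = 0.3951
risk, non-owners = 313/747 = 0.4190
RR = 0.3951 / 0.4190 = 0.94
OR = (32 × 434) / (49 × 313) = 13888/15337 ≈ 0.91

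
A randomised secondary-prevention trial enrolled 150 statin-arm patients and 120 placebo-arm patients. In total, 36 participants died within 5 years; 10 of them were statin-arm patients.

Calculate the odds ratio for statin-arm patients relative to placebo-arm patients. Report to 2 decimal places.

statin-arm patients without the outcome: 150 − 10 = 140
placebo-arm patients with the outcome: 36 − 10 = 26
placebo-arm patients without the outcome: 120 − 26 = 94
OR = (10 × 94) / (140 × 26) = 940/3640 ≈ 0.26

OR ≈ 0.26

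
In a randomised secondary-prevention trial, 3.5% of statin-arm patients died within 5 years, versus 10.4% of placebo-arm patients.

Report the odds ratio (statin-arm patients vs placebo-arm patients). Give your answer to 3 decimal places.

OR: 0.312

odds, statin-arm patients = 0.03500/0.96500 = 0.03627
odds, placebo-arm patients = 0.10400/0.89600 = 0.11607
OR = 0.03627 / 0.11607 = 0.312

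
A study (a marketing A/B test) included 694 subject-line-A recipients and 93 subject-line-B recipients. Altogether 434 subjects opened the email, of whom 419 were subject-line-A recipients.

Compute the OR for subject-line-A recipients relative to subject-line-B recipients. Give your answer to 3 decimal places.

subject-line-A recipients without the outcome: 694 − 419 = 275
subject-line-B recipients with the outcome: 434 − 419 = 15
subject-line-B recipients without the outcome: 93 − 15 = 78
odds, subject-line-A recipients = 419/275 = 1.5236
odds, subject-line-B recipients = 15/78 = 0.1923
OR = 1.5236 / 0.1923 = 7.923

7.923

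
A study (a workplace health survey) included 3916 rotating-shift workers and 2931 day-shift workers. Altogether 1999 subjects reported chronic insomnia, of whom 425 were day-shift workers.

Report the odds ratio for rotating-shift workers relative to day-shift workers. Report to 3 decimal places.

rotating-shift workers with the outcome: 1999 − 425 = 1574
rotating-shift workers without the outcome: 3916 − 1574 = 2342
day-shift workers without the outcome: 2931 − 425 = 2506
OR = (1574 × 2506) / (2342 × 425) = 3944444/995350 ≈ 3.963

3.963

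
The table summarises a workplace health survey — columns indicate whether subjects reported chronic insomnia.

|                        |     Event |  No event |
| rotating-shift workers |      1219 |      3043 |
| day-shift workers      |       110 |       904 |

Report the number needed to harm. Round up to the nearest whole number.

risk, rotating-shift workers = 1219/4262 = 0.286016
risk, day-shift workers = 110/1014 = 0.108481
absolute risk difference = 0.177535
1 / 0.177535 = 5.633 → round up → 6

6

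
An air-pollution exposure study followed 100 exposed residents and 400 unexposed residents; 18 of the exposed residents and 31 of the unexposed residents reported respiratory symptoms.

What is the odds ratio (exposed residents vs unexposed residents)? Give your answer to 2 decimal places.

OR = (18 × 369) / (82 × 31) = 6642/2542 ≈ 2.61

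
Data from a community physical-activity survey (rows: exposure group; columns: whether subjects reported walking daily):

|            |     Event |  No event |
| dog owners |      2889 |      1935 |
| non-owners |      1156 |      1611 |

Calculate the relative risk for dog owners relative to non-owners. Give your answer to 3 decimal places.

RR: 1.433

risk, dog owners = 2889/4824 = 0.5989
risk, non-owners = 1156/2767 = 0.4178
RR = 0.5989 / 0.4178 = 1.433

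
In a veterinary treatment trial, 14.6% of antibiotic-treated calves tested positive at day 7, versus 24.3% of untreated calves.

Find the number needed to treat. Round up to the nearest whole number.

NNT = 11

absolute risk difference = 0.097000
1 / 0.097000 = 10.309 → round up → 11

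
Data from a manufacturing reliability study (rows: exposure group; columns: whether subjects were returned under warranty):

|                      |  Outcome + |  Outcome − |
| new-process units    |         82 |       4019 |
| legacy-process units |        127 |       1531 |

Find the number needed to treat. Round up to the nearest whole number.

risk, new-process units = 82/4101 = 0.019995
risk, legacy-process units = 127/1658 = 0.076598
absolute risk difference = 0.056603
1 / 0.056603 = 17.667 → round up → 18

18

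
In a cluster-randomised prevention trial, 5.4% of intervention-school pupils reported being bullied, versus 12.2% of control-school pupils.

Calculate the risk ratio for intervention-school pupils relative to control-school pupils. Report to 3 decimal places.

RR = 0.0540 / 0.1220 = 0.443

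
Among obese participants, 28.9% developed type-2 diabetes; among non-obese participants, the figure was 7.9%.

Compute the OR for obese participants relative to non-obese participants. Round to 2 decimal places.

4.74

odds, obese participants = 0.2890/0.7110 = 0.4065
odds, non-obese participants = 0.0790/0.9210 = 0.0858
OR = 0.4065 / 0.0858 = 4.74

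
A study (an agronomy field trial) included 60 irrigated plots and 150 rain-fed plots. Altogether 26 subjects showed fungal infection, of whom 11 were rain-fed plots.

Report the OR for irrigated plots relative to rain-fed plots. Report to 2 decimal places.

4.21

irrigated plots with the outcome: 26 − 11 = 15
irrigated plots without the outcome: 60 − 15 = 45
rain-fed plots without the outcome: 150 − 11 = 139
OR = (15 × 139) / (45 × 11) = 2085/495 ≈ 4.21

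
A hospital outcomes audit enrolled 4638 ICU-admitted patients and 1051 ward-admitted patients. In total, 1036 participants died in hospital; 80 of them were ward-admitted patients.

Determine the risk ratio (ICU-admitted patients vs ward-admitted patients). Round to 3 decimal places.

ICU-admitted patients with the outcome: 1036 − 80 = 956
ICU-admitted patients without the outcome: 4638 − 956 = 3682
ward-admitted patients without the outcome: 1051 − 80 = 971
risk, ICU-admitted patients = 956/4638 = 0.2061
risk, ward-admitted patients = 80/1051 = 0.0761
RR = 0.2061 / 0.0761 = 2.708

2.708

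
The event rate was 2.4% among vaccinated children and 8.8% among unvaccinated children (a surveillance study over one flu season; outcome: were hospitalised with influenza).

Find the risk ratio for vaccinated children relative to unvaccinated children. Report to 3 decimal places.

RR = 0.02400 / 0.08800 = 0.273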